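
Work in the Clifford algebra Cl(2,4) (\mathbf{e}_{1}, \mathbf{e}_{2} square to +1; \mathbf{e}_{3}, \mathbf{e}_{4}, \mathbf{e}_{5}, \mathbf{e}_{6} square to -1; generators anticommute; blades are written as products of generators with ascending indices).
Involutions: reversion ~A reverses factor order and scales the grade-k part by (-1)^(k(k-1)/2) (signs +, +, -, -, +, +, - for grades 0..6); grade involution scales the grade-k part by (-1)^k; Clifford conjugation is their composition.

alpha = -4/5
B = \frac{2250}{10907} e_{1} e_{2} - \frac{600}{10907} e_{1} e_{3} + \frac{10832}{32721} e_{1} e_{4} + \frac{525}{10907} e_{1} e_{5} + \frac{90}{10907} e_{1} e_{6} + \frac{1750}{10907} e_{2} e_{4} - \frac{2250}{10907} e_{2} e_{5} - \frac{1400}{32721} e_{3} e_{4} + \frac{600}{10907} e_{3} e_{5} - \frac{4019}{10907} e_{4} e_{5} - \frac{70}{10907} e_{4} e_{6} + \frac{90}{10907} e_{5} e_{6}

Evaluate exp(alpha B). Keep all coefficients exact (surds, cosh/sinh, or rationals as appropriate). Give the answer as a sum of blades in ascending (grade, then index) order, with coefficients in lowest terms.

B^2 term by term: the squares give (\frac{2250}{10907})^2*(e_{1} e_{2})^2 + (-\frac{600}{10907})^2*(e_{1} e_{3})^2 + (\frac{10832}{32721})^2*(e_{1} e_{4})^2 + (\frac{525}{10907})^2*(e_{1} e_{5})^2 + (\frac{90}{10907})^2*(e_{1} e_{6})^2 + (\frac{1750}{10907})^2*(e_{2} e_{4})^2 + (-\frac{2250}{10907})^2*(e_{2} e_{5})^2 + (-\frac{1400}{32721})^2*(e_{3} e_{4})^2 + (\frac{600}{10907})^2*(e_{3} e_{5})^2 + (-\frac{4019}{10907})^2*(e_{4} e_{5})^2 + (-\frac{70}{10907})^2*(e_{4} e_{6})^2 + (\frac{90}{10907})^2*(e_{5} e_{6})^2 = \frac{5062500}{118962649}*(-1) + \frac{360000}{118962649}*(+1) + \frac{117332224}{1070663841}*(+1) + \frac{275625}{118962649}*(+1) + \frac{8100}{118962649}*(+1) + \frac{3062500}{118962649}*(+1) + \frac{5062500}{118962649}*(+1) + \frac{1960000}{1070663841}*(-1) + \frac{360000}{118962649}*(-1) + \frac{16152361}{118962649}*(-1) + \frac{4900}{118962649}*(-1) + \frac{8100}{118962649}*(-1) = 0 (each basis 2-blade squares to minus the product of its generators' squares); cross terms between blades sharing an index anticommute and cancel; the commuting (index-disjoint) pairs give grade-4 terms 2*c*c'*(blade product), which cancel blade by blade — e_{1} e_{2} e_{3} e_{4}: -\frac{2100000}{118962649} + \frac{2100000}{118962649} = 0; e_{1} e_{2} e_{3} e_{5}: \frac{2700000}{118962649} - \frac{2700000}{118962649} = 0; e_{1} e_{2} e_{4} e_{5}: -\frac{18085500}{118962649} + \frac{16248000}{118962649} + \frac{1837500}{118962649} = 0; e_{1} e_{2} e_{4} e_{6}: -\frac{315000}{118962649} + \frac{315000}{118962649} = 0; e_{1} e_{2} e_{5} e_{6}: \frac{405000}{118962649} - \frac{405000}{118962649} = 0; e_{1} e_{3} e_{4} e_{5}: \frac{4822800}{118962649} - \frac{4332800}{118962649} - \frac{490000}{118962649} = 0; e_{1} e_{3} e_{4} e_{6}: \frac{84000}{118962649} - \frac{84000}{118962649} = 0; e_{1} e_{3} e_{5} e_{6}: -\frac{108000}{118962649} + \frac{108000}{118962649} = 0; e_{1} e_{4} e_{5} e_{6}: \frac{649920}{118962649} + \frac{73500}{118962649} - \frac{723420}{118962649} = 0; e_{2} e_{3} e_{4} e_{5}: -\frac{2100000}{118962649} + \frac{2100000}{118962649} = 0; e_{2} e_{4} e_{5} e_{6}: \frac{315000}{118962649} - \frac{315000}{118962649} = 0; e_{3} e_{4} e_{5} e_{6}: -\frac{84000}{118962649} + \frac{84000}{118962649} = 0 — confirming B is simple. So B^2 = 0.
B^2 = 0, so the series truncates immediately: exp(alpha B) = 1 + alpha B (parabolic case).
Answer: 1 - \frac{1800}{10907} e_{1} e_{2} + \frac{480}{10907} e_{1} e_{3} - \frac{43328}{163605} e_{1} e_{4} - \frac{420}{10907} e_{1} e_{5} - \frac{72}{10907} e_{1} e_{6} - \frac{1400}{10907} e_{2} e_{4} + \frac{1800}{10907} e_{2} e_{5} + \frac{1120}{32721} e_{3} e_{4} - \frac{480}{10907} e_{3} e_{5} + \frac{16076}{54535} e_{4} e_{5} + \frac{56}{10907} e_{4} e_{6} - \frac{72}{10907} e_{5} e_{6}


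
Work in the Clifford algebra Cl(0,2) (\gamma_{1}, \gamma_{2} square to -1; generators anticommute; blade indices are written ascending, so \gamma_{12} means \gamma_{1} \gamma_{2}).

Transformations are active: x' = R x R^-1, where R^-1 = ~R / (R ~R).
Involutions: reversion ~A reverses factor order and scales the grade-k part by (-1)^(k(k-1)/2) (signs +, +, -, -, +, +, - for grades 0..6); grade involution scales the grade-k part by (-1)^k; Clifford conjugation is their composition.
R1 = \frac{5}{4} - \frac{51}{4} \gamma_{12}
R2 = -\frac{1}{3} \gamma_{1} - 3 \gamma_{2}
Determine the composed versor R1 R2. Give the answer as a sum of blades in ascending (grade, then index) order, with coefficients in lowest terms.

Distribute over the terms of R1 (each basis-blade product reordered to ascending indices, repeated generators contracted through their squares):
(\frac{5}{4}) R2 = -\frac{5}{12} \gamma_{1} - \frac{15}{4} \gamma_{2}
(-\frac{51}{4} \gamma_{12}) R2 = -\frac{153}{4} \gamma_{1} + \frac{17}{4} \gamma_{2}
Summing the partial products and collecting blades:
Answer: -\frac{116}{3} \gamma_{1} + \frac{1}{2} \gamma_{2}


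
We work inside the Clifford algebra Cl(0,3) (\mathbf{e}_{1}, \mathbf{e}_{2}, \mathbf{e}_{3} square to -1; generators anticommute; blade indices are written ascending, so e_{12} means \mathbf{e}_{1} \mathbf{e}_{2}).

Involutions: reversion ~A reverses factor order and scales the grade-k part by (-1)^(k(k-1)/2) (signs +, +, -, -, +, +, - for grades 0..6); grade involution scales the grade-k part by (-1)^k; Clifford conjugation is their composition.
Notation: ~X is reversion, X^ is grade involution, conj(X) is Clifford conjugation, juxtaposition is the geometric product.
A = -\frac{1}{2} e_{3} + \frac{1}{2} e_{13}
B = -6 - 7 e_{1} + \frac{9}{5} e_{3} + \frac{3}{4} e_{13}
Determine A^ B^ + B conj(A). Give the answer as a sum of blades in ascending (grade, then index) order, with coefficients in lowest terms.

first term: \frac{21}{40} + \frac{51}{40} e_{1} + \frac{1}{2} e_{3} - \frac{13}{2} e_{13}
second term: -\frac{21}{40} - \frac{51}{40} e_{1} - \frac{13}{2} e_{3} - \frac{1}{2} e_{13}
Answer: -6 e_{3} - 7 e_{13}


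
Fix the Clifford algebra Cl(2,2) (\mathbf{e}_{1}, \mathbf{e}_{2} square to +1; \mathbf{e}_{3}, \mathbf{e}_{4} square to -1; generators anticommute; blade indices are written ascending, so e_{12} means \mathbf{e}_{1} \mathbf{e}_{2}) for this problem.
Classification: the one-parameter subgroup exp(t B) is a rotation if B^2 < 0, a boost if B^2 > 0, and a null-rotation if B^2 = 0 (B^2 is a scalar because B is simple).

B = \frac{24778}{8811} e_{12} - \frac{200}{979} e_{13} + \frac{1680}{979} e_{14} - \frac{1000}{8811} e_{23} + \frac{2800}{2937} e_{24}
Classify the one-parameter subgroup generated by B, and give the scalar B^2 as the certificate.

B^2 term by term: the squares give (\frac{24778}{8811})^2*(e_{12})^2 + (-\frac{200}{979})^2*(e_{13})^2 + (\frac{1680}{979})^2*(e_{14})^2 + (-\frac{1000}{8811})^2*(e_{23})^2 + (\frac{2800}{2937})^2*(e_{24})^2 = \frac{613949284}{77633721}*(-1) + \frac{40000}{958441}*(+1) + \frac{2822400}{958441}*(+1) + \frac{1000000}{77633721}*(+1) + \frac{7840000}{8625969}*(+1) = -4 (each basis 2-blade squares to minus the product of its generators' squares); cross terms between blades sharing an index anticommute and cancel; the commuting (index-disjoint) pairs give grade-4 terms 2*c*c'*(blade product), which cancel blade by blade — e_{1234}: \frac{1120000}{2875323} - \frac{1120000}{2875323} = 0 — confirming B is simple. So B^2 = -4.
Answer: rotation, certificate B^2 = -4. The invariant at work: B^2 = -4 is unchanged by conjugation, hence its sign classifies the subgroup whatever basis B is written in.


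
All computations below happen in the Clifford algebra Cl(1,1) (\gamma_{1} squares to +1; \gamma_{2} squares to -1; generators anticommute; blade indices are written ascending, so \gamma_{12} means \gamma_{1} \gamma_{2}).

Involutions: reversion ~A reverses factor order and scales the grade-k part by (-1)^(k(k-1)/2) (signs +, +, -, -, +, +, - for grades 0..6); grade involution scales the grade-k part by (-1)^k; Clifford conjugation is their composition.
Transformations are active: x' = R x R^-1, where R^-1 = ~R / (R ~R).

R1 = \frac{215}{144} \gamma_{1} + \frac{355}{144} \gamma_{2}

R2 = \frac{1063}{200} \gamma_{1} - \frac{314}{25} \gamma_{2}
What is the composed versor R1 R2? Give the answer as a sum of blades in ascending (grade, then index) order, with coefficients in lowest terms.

Distribute over the terms of R1 (each basis-blade product reordered to ascending indices, repeated generators contracted through their squares):
(\frac{215}{144} \gamma_{1}) R2 = \frac{45709}{5760} - \frac{6751}{360} \gamma_{12}
(\frac{355}{144} \gamma_{2}) R2 = \frac{11147}{360} - \frac{75473}{5760} \gamma_{12}
Summing the partial products and collecting blades:
Answer: \frac{74687}{1920} - \frac{61163}{1920} \gamma_{12}


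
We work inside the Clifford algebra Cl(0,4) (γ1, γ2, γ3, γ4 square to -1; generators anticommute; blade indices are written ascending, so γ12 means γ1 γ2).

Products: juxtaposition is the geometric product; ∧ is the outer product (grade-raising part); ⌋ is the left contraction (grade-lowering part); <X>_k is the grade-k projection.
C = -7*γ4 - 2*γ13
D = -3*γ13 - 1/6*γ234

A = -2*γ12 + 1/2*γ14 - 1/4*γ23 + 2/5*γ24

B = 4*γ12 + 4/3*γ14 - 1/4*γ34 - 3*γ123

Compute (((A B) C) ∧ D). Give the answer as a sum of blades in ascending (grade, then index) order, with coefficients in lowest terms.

step 1: 22/3 - 3/4*γ1 - 6*γ3 - 8/15*γ12 - 9/8*γ13 + 8/5*γ14 - 1/10*γ23 - 227/48*γ24 + 6/5*γ134 - 3/2*γ234 + 1/6*γ1234
step 2: -9/4 + 116/5*γ1 - 1589/48*γ2 - 3/2*γ3 - 734/15*γ4 - 1/5*γ12 - 94/15*γ13 + 21/4*γ14 - 283/30*γ23 - 1/3*γ24 + 226/5*γ34 + 7/6*γ123 + 11/15*γ124 + 63/8*γ134 + 7/10*γ234 - 227/24*γ1234
step 3: 27/4*γ13 - 1589/16*γ123 + 734/5*γ134 + 3/8*γ234 - 73/15*γ1234
Answer: 27/4*γ13 - 1589/16*γ123 + 734/5*γ134 + 3/8*γ234 - 73/15*γ1234


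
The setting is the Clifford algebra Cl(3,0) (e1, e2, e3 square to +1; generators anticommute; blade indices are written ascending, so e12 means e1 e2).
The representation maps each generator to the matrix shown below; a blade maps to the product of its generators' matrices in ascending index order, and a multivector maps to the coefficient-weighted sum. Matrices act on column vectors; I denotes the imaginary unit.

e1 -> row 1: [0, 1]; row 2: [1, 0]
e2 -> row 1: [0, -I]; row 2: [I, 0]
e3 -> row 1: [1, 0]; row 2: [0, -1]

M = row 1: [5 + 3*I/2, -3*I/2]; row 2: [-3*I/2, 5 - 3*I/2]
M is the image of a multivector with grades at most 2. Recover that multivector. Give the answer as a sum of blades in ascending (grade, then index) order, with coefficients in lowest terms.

Method: 1, rho(e1), rho(e2), rho(e3) form a trace-orthogonal basis of the 2x2 complex matrices (tr(X Y) = 2 if X = Y, else 0), so M = m0*1 + m1*rho(e1) + m2*rho(e2) + m3*rho(e3) with m0 = tr(M)/2 = 5, m1 = tr(M rho(e1))/2 = -3*I/2, m2 = tr(M rho(e2))/2 = 0, m3 = tr(M rho(e3))/2 = 3*I/2.
Multiplying table entries, the bivector images are rho(e12) = I*rho(e3), rho(e13) = -I*rho(e2), rho(e23) = I*rho(e1); with real blade coefficients the real parts of m0..m3 are the coefficients of 1, e1, e2, e3 and the imaginary parts give the bivectors (e23: Im m1, e13: -Im m2, e12: Im m3).
Answer: 5 + 3/2*e12 - 3/2*e23


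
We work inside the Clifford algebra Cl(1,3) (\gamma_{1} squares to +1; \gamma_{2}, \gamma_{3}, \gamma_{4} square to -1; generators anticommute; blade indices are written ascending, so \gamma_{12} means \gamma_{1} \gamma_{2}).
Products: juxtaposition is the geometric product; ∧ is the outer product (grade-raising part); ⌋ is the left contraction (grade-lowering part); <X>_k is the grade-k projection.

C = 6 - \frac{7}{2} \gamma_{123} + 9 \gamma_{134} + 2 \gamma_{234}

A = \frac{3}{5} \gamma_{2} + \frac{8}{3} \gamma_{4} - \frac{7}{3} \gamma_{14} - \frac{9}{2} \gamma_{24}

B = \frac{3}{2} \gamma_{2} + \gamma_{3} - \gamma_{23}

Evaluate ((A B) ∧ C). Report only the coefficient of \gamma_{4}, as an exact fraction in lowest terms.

step 1: -\frac{9}{10} + \frac{3}{5} \gamma_{3} - \frac{27}{4} \gamma_{4} + \frac{3}{5} \gamma_{23} - 4 \gamma_{24} - \frac{43}{6} \gamma_{34} + \frac{7}{2} \gamma_{124} + \frac{7}{3} \gamma_{134} + \frac{11}{6} \gamma_{234} + \frac{7}{3} \gamma_{1234}
step 2: -\frac{27}{5} + \frac{18}{5} \gamma_{3} - \frac{81}{2} \gamma_{4} + \frac{18}{5} \gamma_{23} - 24 \gamma_{24} - 43 \gamma_{34} + \frac{63}{20} \gamma_{123} + 21 \gamma_{124} + \frac{59}{10} \gamma_{134} + \frac{46}{5} \gamma_{234} - \frac{77}{8} \gamma_{1234}
Answer: -\frac{81}{2}


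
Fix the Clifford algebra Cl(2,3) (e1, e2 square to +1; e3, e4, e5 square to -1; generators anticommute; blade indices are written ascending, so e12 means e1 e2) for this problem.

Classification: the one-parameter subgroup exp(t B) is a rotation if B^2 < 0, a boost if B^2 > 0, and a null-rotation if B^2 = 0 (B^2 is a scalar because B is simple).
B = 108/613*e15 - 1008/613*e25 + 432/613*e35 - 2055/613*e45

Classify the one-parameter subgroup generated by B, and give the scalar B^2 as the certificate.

B^2 term by term: the squares give (108/613)^2*(e15)^2 + (-1008/613)^2*(e25)^2 + (432/613)^2*(e35)^2 + (-2055/613)^2*(e45)^2 = 11664/375769*(+1) + 1016064/375769*(+1) + 186624/375769*(-1) + 4223025/375769*(-1) = -9 (each basis 2-blade squares to minus the product of its generators' squares); cross terms between blades sharing an index anticommute and cancel. So B^2 = -9.
Answer: rotation, certificate B^2 = -9. One invariant decides it: the square -9 survives every conjugation, and its sign is exactly the classification.


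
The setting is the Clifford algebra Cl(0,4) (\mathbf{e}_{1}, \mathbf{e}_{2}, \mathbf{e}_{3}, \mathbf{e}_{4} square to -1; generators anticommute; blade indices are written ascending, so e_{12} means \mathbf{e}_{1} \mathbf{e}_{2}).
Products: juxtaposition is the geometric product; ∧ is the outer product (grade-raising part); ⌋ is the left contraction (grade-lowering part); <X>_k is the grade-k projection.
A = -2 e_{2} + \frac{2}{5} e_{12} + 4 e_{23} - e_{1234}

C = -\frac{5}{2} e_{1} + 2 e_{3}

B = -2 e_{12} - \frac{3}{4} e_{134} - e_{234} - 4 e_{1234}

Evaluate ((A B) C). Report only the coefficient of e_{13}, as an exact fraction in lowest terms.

step 1: \frac{24}{5} + 5 e_{1} - \frac{3}{4} e_{2} + 4 e_{4} - 8 e_{13} + 16 e_{14} - \frac{12}{5} e_{34} + 3 e_{124} + \frac{42}{5} e_{134} - \frac{3}{10} e_{234} - \frac{3}{2} e_{1234}
step 2: \frac{25}{2} + 4 e_{1} + \frac{148}{5} e_{3} - \frac{224}{5} e_{4} - \frac{15}{8} e_{12} + 10 e_{13} + \frac{134}{5} e_{14} - \frac{3}{2} e_{23} + \frac{69}{10} e_{24} + 13 e_{34} - 3 e_{124} - 26 e_{134} + \frac{15}{4} e_{234} - \frac{27}{4} e_{1234}
Answer: 10


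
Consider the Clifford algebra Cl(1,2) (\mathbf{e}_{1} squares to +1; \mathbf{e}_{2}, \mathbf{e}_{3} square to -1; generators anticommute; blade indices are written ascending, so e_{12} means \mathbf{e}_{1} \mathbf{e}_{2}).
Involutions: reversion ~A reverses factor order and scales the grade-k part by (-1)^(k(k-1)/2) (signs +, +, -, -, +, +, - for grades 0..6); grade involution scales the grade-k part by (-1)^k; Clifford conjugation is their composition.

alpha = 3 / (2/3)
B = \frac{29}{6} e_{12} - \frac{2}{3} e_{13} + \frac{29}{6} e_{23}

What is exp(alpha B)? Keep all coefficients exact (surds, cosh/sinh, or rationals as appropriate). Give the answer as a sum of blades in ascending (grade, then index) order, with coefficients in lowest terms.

B^2 term by term: the squares give (\frac{29}{6})^2*(e_{12})^2 + (-\frac{2}{3})^2*(e_{13})^2 + (\frac{29}{6})^2*(e_{23})^2 = \frac{841}{36}*(+1) + \frac{4}{9}*(+1) + \frac{841}{36}*(-1) = \frac{4}{9} (each basis 2-blade squares to minus the product of its generators' squares); cross terms between blades sharing an index anticommute and cancel. So B^2 = \frac{4}{9}.
B^2 = \frac{4}{9} — hyperbolic case — the even/odd split gives cosh and sinh: l = \frac{2}{3}, alpha*l = 3, so exp(alpha B) = cosh(3) + (sinh(3)/(\frac{2}{3}))*B = \cosh{\left(3 \right)} + (\frac{3 \sinh{\left(3 \right)}}{2})*B.
Answer: \cosh{\left(3 \right)} + \frac{29 \sinh{\left(3 \right)}}{4} e_{12} - \sinh{\left(3 \right)} e_{13} + \frac{29 \sinh{\left(3 \right)}}{4} e_{23}


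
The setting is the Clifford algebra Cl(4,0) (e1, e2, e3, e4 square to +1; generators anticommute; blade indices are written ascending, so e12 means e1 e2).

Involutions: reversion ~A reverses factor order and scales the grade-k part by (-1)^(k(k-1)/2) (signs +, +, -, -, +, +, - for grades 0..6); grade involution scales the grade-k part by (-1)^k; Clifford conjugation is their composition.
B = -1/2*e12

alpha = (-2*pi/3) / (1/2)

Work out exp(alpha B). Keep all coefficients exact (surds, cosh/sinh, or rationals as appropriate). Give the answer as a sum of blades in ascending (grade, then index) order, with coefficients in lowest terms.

B^2 = (-1/2)^2*(e12)^2 = 1/4*(-1) = -1/4 (a basis 2-blade squares to minus the product of its generators' squares).
B^2 = -1/4 — circular case — the even/odd split gives cos and sin: l = 1/2, alpha*l = -2*pi/3, so exp(alpha B) = cos(-2*pi/3) + (sin(-2*pi/3)/(1/2))*B = -1/2 + (-sqrt(3))*B.
Answer: -1/2 + sqrt(3)/2*e12


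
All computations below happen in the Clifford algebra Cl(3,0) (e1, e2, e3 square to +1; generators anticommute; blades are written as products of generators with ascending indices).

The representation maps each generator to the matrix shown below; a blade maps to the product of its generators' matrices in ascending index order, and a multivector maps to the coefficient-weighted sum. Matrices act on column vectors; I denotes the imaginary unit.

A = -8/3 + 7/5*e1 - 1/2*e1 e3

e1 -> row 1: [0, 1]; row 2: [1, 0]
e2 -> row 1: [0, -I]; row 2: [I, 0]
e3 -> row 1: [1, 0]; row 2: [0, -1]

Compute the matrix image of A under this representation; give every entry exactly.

Bivector images (products of the table entries): rho(e1 e3) = rho(e1)rho(e3) = row 1: [0, -1]; row 2: [1, 0].
M = (-8/3)*1 + (7/5)*rho(e1) + (-1/2)*rho(e1 e3), summed entrywise (1 is the identity matrix):
Answer: row 1: [-8/3, 19/10]; row 2: [9/10, -8/3]


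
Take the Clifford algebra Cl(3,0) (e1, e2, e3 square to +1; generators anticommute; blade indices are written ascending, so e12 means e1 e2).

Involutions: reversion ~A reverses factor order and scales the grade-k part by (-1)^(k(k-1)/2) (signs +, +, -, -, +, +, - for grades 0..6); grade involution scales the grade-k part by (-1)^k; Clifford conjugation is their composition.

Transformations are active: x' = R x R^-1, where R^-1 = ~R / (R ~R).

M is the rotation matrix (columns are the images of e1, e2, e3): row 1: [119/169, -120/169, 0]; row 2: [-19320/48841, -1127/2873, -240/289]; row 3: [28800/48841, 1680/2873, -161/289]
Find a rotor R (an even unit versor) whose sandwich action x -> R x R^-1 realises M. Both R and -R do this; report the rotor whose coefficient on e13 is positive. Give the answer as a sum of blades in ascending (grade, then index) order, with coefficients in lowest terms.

Method: write R = a + b12*e12 + b13*e13 + b23*e23 with a^2 + b12^2 + b13^2 + b23^2 = 1 (so R^-1 = ~R). Expanding the columns R e_j ~R gives tr M = 4a^2 - 1 and, from the antisymmetric part, M21 - M12 = -4a*b12, M13 - M31 = 4a*b13, M32 - M23 = -4a*b23.
Here tr M = -11977/48841, so a^2 = (1 + tr M)/4 = 9216/48841 and a = ±96/221. Taking a = 96/221: M21 - M12 = 15360/48841, M13 - M31 = -28800/48841, M32 - M23 = 69120/48841, giving b12 = -40/221, b13 = -75/221, b23 = -180/221, i.e. R = 96/221 - 40/221*e12 - 75/221*e13 - 180/221*e23.
Its e13 coefficient is negative, so report the other preimage -R.
Answer: -96/221 + 40/221*e12 + 75/221*e13 + 180/221*e23. Why the constraint matters: R and -R act identically through the sandwich — M has trace -11977/48841 either way — so only the sign condition on e13 picks one of the two preimages.


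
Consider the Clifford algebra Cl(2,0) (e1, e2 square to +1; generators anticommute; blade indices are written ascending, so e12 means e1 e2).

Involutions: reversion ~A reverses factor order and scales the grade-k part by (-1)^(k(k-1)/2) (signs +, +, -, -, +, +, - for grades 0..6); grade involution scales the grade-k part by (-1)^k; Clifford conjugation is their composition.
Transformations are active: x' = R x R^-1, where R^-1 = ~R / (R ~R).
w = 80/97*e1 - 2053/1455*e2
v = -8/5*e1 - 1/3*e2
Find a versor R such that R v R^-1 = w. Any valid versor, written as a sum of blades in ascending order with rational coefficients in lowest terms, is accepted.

Why this works: both vectors square to 601/225, so q(v) = q(w) and R = v + w = -376/485*e1 - 846/485*e2 carries v to w — its own direction survives, the complement (v - w)/2 flips.
Answer: -376/485*e1 - 846/485*e2


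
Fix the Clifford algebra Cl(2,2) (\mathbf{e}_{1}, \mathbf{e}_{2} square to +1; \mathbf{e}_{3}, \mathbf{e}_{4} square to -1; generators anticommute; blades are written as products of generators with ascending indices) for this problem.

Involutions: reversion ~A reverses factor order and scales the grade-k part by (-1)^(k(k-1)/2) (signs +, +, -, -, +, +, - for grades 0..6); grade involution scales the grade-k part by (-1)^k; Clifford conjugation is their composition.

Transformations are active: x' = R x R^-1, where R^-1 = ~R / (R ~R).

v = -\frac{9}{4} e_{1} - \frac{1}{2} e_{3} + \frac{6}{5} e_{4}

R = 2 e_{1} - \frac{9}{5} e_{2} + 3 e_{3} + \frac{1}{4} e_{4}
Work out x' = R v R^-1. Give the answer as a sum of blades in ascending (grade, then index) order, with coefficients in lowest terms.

~R = 2 e_{1} - \frac{9}{5} e_{2} + 3 e_{3} + \frac{1}{4} e_{4}, and R ~R = -\frac{729}{400}, so R^-1 = ~R / (-\frac{729}{400}).
R v = -\frac{33}{10} - \frac{81}{20} e_{1} e_{2} + \frac{23}{4} e_{1} e_{3} + \frac{237}{80} e_{1} e_{4} + \frac{9}{10} e_{2} e_{3} - \frac{54}{25} e_{2} e_{4} + \frac{149}{40} e_{3} e_{4}
Answer: \frac{9227}{972} e_{1} - \frac{176}{27} e_{2} + \frac{1841}{162} e_{3} - \frac{358}{1215} e_{4}


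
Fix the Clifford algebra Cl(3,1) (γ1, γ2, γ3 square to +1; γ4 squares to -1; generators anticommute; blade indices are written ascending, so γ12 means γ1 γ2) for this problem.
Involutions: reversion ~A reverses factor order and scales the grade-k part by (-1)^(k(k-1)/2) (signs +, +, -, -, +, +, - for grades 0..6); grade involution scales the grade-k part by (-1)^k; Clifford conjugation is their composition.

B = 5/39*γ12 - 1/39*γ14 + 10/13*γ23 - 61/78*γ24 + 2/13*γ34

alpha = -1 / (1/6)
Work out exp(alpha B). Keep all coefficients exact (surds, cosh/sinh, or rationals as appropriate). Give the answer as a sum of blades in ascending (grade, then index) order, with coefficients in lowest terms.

B^2 term by term: the squares give (5/39)^2*(γ12)^2 + (-1/39)^2*(γ14)^2 + (10/13)^2*(γ23)^2 + (-61/78)^2*(γ24)^2 + (2/13)^2*(γ34)^2 = 25/1521*(-1) + 1/1521*(+1) + 100/169*(-1) + 3721/6084*(+1) + 4/169*(+1) = 1/36 (each basis 2-blade squares to minus the product of its generators' squares); cross terms between blades sharing an index anticommute and cancel; the commuting (index-disjoint) pairs give grade-4 terms 2*c*c'*(blade product), which cancel blade by blade — γ1234: 20/507 - 20/507 = 0 — confirming B is simple. So B^2 = 1/36.
B^2 = 1/36 — the series telescopes hyperbolically here: l = 1/6, alpha*l = -1, so exp(alpha B) = cosh(-1) + (sinh(-1)/(1/6))*B = cosh(1) + (-6*sinh(1))*B.
Answer: cosh(1) - 10*sinh(1)/13*γ12 + 2*sinh(1)/13*γ14 - 60*sinh(1)/13*γ23 + 61*sinh(1)/13*γ24 - 12*sinh(1)/13*γ34


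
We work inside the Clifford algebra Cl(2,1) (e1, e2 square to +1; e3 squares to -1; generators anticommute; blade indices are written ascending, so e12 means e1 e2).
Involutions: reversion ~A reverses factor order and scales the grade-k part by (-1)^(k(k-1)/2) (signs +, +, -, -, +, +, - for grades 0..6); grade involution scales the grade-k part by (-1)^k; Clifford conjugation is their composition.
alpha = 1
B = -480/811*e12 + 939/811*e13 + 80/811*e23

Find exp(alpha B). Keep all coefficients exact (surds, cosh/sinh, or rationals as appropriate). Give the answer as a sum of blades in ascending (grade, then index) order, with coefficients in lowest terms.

B^2 term by term: the squares give (-480/811)^2*(e12)^2 + (939/811)^2*(e13)^2 + (80/811)^2*(e23)^2 = 230400/657721*(-1) + 881721/657721*(+1) + 6400/657721*(+1) = 1 (each basis 2-blade squares to minus the product of its generators' squares); cross terms between blades sharing an index anticommute and cancel. So B^2 = 1.
B^2 = 1 — since the square is positive, the closed form is hyperbolic: l = 1, alpha*l = 1, so exp(alpha B) = cosh(1) + (sinh(1)/1)*B = cosh(1) + (sinh(1))*B.
Answer: cosh(1) - 480*sinh(1)/811*e12 + 939*sinh(1)/811*e13 + 80*sinh(1)/811*e23


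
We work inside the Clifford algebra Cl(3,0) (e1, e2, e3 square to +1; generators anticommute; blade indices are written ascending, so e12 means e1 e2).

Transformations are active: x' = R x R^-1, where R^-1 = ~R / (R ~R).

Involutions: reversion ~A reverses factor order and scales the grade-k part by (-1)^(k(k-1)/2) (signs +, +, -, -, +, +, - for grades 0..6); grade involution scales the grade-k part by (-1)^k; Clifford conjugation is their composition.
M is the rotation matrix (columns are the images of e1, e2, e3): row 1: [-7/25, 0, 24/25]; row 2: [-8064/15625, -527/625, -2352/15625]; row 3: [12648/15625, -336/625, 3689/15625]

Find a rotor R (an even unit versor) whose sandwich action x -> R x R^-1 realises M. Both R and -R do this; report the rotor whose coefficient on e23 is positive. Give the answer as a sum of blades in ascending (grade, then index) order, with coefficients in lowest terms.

Method: write R = a + b12*e12 + b13*e13 + b23*e23 with a^2 + b12^2 + b13^2 + b23^2 = 1 (so R^-1 = ~R). Expanding the columns R e_j ~R gives tr M = 4a^2 - 1 and, from the antisymmetric part, M21 - M12 = -4a*b12, M13 - M31 = 4a*b13, M32 - M23 = -4a*b23.
Here tr M = -13861/15625, so a^2 = (1 + tr M)/4 = 441/15625 and a = ±21/125. Taking a = 21/125: M21 - M12 = -8064/15625, M13 - M31 = 2352/15625, M32 - M23 = -6048/15625, giving b12 = 96/125, b13 = 28/125, b23 = 72/125, i.e. R = 21/125 + 96/125*e12 + 28/125*e13 + 72/125*e23.
Its e23 coefficient is already positive.
Answer: 21/125 + 96/125*e12 + 28/125*e13 + 72/125*e23. Recall the cover is two-to-one: with M of trace -13861/15625, both preimages act alike, and the stated e23 sign chooses the sheet.


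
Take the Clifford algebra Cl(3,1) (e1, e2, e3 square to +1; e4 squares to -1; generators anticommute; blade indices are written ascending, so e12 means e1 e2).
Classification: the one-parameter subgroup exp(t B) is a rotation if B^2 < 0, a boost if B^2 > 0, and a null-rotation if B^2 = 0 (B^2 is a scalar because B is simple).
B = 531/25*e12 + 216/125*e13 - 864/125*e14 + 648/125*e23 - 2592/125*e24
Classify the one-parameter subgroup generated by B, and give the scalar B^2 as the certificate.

B^2 term by term: the squares give (531/25)^2*(e12)^2 + (216/125)^2*(e13)^2 + (-864/125)^2*(e14)^2 + (648/125)^2*(e23)^2 + (-2592/125)^2*(e24)^2 = 281961/625*(-1) + 46656/15625*(-1) + 746496/15625*(+1) + 419904/15625*(-1) + 6718464/15625*(+1) = -81/25 (each basis 2-blade squares to minus the product of its generators' squares); cross terms between blades sharing an index anticommute and cancel; the commuting (index-disjoint) pairs give grade-4 terms 2*c*c'*(blade product), which cancel blade by blade — e1234: 1119744/15625 - 1119744/15625 = 0 — confirming B is simple. So B^2 = -81/25.
Answer: rotation, certificate B^2 = -81/25. One invariant decides it: the square -81/25 survives every conjugation, and its sign is exactly the classification.


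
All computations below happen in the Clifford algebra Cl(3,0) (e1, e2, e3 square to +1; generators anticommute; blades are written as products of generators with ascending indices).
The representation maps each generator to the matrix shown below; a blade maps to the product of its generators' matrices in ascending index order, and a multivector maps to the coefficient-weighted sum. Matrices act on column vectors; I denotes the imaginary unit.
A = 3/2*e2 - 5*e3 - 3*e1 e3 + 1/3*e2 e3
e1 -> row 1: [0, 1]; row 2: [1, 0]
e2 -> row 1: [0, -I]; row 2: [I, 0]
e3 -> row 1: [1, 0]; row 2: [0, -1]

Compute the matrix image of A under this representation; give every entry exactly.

Bivector images (products of the table entries): rho(e1 e3) = rho(e1)rho(e3) = row 1: [0, -1]; row 2: [1, 0]; rho(e2 e3) = rho(e2)rho(e3) = row 1: [0, I]; row 2: [I, 0].
M = (3/2)*rho(e2) + (-5)*rho(e3) + (-3)*rho(e1 e3) + (1/3)*rho(e2 e3), summed entrywise:
Answer: row 1: [-5, 3 - 7*I/6]; row 2: [-3 + 11*I/6, 5]


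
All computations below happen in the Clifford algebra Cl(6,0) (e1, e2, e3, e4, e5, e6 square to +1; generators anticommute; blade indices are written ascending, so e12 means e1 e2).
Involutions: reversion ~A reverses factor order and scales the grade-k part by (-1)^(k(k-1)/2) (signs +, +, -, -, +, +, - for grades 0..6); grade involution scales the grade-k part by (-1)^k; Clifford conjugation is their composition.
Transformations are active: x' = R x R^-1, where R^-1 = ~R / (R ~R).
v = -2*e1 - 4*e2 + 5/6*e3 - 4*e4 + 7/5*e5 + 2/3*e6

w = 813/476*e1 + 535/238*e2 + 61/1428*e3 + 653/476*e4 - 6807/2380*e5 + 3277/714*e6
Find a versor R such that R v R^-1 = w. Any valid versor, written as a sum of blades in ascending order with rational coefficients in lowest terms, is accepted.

Take R = v + w = -139/476*e1 - 417/238*e2 + 417/476*e3 - 1251/476*e4 - 695/476*e5 + 1251/238*e6. Because q(v) = q(w) = 35189/900, conjugation by R sends v exactly to w.
Answer: -139/476*e1 - 417/238*e2 + 417/476*e3 - 1251/476*e4 - 695/476*e5 + 1251/238*e6


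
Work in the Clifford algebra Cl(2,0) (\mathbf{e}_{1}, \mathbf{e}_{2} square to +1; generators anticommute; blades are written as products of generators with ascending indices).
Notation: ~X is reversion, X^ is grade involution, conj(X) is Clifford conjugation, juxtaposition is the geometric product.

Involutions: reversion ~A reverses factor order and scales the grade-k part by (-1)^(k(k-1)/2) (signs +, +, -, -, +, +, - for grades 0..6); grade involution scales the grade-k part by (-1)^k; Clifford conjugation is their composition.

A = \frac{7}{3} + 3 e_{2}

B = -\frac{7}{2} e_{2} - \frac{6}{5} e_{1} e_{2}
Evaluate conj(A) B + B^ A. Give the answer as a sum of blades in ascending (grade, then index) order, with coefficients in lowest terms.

first term: \frac{21}{2} - \frac{18}{5} e_{1} - \frac{49}{6} e_{2} - \frac{14}{5} e_{1} e_{2}
second term: \frac{21}{2} - \frac{18}{5} e_{1} + \frac{49}{6} e_{2} - \frac{14}{5} e_{1} e_{2}
Answer: 21 - \frac{36}{5} e_{1} - \frac{28}{5} e_{1} e_{2}


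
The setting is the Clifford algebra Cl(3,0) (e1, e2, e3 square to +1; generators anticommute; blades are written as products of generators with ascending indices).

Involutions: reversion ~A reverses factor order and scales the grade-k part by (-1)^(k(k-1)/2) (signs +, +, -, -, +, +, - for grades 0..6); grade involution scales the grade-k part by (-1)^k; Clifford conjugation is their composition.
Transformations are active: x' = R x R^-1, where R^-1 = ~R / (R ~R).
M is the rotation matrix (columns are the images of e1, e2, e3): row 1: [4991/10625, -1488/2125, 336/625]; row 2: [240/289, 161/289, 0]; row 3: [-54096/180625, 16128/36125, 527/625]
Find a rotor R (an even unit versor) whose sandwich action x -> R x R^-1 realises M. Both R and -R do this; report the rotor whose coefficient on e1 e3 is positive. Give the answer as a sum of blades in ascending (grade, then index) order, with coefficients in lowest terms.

Method: write R = a + b12*e1 e2 + b13*e1 e3 + b23*e2 e3 with a^2 + b12^2 + b13^2 + b23^2 = 1 (so R^-1 = ~R). Expanding the columns R e_j ~R gives tr M = 4a^2 - 1 and, from the antisymmetric part, M21 - M12 = -4a*b12, M13 - M31 = 4a*b13, M32 - M23 = -4a*b23.
Here tr M = 13511/7225, so a^2 = (1 + tr M)/4 = 5184/7225 and a = ±72/85. Taking a = 72/85: M21 - M12 = 55296/36125, M13 - M31 = 6048/7225, M32 - M23 = 16128/36125, giving b12 = -192/425, b13 = 21/85, b23 = -56/425, i.e. R = 72/85 - 192/425*e1 e2 + 21/85*e1 e3 - 56/425*e2 e3.
Its e1 e3 coefficient is already positive.
Answer: 72/85 - 192/425*e1 e2 + 21/85*e1 e3 - 56/425*e2 e3. Key observation: the double cover Spin(3) -> SO(3) sends R and -R to the same matrix (trace 13511/7225 here), so the stated sign of the e1 e3 coefficient is what selects one sheet.


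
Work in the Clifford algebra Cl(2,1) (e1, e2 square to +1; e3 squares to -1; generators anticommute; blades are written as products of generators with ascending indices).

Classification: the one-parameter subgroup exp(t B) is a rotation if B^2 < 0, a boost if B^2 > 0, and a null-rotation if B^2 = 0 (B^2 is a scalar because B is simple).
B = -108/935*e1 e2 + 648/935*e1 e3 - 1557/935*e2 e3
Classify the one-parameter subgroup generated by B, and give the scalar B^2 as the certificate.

B^2 term by term: the squares give (-108/935)^2*(e1 e2)^2 + (648/935)^2*(e1 e3)^2 + (-1557/935)^2*(e2 e3)^2 = 11664/874225*(-1) + 419904/874225*(+1) + 2424249/874225*(+1) = 81/25 (each basis 2-blade squares to minus the product of its generators' squares); cross terms between blades sharing an index anticommute and cancel. So B^2 = 81/25.
Answer: boost, certificate B^2 = 81/25. One invariant decides it: the square 81/25 survives every conjugation, and its sign is exactly the classification.


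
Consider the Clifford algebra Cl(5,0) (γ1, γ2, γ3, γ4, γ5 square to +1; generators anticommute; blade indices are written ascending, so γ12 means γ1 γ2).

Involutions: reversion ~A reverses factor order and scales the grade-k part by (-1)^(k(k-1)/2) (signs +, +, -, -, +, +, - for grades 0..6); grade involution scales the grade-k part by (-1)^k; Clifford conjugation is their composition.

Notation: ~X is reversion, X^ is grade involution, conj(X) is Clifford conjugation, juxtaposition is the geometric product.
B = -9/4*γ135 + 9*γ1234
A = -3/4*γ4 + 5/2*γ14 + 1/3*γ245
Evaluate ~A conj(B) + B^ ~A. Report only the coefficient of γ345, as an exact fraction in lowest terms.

first term: 45/2*γ23 + 27/4*γ123 - 3*γ135 + 45/8*γ345 - 3/4*γ1234 + 27/16*γ1345
second term: 45/2*γ23 - 27/4*γ123 - 3*γ135 + 45/8*γ345 + 3/4*γ1234 + 27/16*γ1345
Answer: 45/4


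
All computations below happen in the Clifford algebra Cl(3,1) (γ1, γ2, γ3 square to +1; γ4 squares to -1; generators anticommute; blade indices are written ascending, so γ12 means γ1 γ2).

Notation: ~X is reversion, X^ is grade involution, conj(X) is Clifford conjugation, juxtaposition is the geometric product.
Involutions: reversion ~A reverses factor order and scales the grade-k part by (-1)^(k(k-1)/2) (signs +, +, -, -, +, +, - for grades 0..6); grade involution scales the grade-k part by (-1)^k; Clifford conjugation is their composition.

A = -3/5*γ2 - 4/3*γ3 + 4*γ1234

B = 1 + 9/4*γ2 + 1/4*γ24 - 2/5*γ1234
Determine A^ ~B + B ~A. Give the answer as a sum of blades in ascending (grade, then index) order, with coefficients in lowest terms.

first term: 59/20 + 3/5*γ2 + 4/3*γ3 - 3/20*γ4 + γ13 - 3*γ23 - 8/15*γ124 + 231/25*γ134 + 1/3*γ234 + 4*γ1234
second term: 1/4 - 3/5*γ2 - 4/3*γ3 + 3/20*γ4 - γ13 - 3*γ23 - 8/15*γ124 - 219/25*γ134 + 1/3*γ234 + 4*γ1234
Answer: 16/5 - 6*γ23 - 16/15*γ124 + 12/25*γ134 + 2/3*γ234 + 8*γ1234


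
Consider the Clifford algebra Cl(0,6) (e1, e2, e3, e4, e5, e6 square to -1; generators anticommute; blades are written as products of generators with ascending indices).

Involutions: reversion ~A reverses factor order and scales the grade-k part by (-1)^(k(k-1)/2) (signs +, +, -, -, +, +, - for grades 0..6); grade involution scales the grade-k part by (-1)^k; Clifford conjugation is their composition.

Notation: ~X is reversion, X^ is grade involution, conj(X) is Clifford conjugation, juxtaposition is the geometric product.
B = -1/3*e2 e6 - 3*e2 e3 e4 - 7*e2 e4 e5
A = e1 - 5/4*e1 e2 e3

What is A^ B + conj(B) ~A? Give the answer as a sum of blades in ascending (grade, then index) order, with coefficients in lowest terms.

first term: 15/4*e1 e4 + 1/3*e1 e2 e6 - 5/12*e1 e3 e6 + 3*e1 e2 e3 e4 + 7*e1 e2 e4 e5 - 35/4*e1 e3 e4 e5
second term: -15/4*e1 e4 + 1/3*e1 e2 e6 - 5/12*e1 e3 e6 + 3*e1 e2 e3 e4 + 7*e1 e2 e4 e5 - 35/4*e1 e3 e4 e5
Answer: 2/3*e1 e2 e6 - 5/6*e1 e3 e6 + 6*e1 e2 e3 e4 + 14*e1 e2 e4 e5 - 35/2*e1 e3 e4 e5


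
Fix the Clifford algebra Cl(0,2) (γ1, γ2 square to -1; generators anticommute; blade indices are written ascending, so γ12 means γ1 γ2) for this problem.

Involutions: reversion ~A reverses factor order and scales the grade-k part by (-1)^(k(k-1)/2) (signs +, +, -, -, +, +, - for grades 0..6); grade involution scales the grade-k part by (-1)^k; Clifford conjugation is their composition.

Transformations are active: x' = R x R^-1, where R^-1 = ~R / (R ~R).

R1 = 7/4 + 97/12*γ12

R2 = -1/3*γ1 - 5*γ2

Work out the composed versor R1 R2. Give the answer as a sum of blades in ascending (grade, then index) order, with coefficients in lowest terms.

Distribute over the terms of R1 (each basis-blade product reordered to ascending indices, repeated generators contracted through their squares):
(7/4) R2 = -7/12*γ1 - 35/4*γ2
(97/12*γ12) R2 = 485/12*γ1 - 97/36*γ2
Summing the partial products and collecting blades:
Answer: 239/6*γ1 - 103/9*γ2


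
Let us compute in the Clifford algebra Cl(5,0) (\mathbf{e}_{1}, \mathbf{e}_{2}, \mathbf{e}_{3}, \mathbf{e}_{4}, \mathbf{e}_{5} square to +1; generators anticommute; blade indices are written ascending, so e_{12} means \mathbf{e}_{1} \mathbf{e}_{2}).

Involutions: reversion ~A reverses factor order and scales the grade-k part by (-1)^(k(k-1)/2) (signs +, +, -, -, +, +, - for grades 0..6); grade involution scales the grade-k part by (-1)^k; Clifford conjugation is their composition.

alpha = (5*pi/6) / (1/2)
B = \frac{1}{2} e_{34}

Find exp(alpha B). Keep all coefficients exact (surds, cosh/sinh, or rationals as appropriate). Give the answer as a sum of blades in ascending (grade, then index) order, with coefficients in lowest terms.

B^2 = (\frac{1}{2})^2*(e_{34})^2 = \frac{1}{4}*(-1) = -\frac{1}{4} (a basis 2-blade squares to minus the product of its generators' squares).
B^2 = -\frac{1}{4} — the negative square puts this in the circular regime; l = \frac{1}{2}, alpha*l = \frac{5 \pi}{6}, so exp(alpha B) = cos(\frac{5 \pi}{6}) + (sin(\frac{5 \pi}{6})/(\frac{1}{2}))*B = - \frac{\sqrt{3}}{2} + (1)*B.
Answer: - \frac{\sqrt{3}}{2} + \frac{1}{2} e_{34}


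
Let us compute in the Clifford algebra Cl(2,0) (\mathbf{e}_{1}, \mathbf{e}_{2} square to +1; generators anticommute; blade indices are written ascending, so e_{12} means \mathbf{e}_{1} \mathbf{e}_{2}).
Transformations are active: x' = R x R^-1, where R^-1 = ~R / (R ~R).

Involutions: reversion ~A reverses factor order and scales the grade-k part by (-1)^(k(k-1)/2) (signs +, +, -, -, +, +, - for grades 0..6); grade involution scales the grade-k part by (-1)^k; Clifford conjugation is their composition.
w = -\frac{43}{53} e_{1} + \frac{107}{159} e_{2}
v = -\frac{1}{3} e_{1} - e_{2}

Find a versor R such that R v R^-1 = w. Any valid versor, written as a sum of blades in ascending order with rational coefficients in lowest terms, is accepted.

A norm check does it: q(v) = q(w) = \frac{10}{9}, hence R = v + w = -\frac{182}{159} e_{1} - \frac{52}{159} e_{2} realises the map — parallel part kept, (v - w)/2 negated, v carried to w.
Answer: -\frac{182}{159} e_{1} - \frac{52}{159} e_{2}


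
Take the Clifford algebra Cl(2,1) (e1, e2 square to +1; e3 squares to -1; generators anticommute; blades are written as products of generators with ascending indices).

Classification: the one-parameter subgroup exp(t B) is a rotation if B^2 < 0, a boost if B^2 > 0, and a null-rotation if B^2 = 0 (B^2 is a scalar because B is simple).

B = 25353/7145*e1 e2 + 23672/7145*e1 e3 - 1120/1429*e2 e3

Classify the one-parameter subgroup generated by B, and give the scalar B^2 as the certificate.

B^2 term by term: the squares give (25353/7145)^2*(e1 e2)^2 + (23672/7145)^2*(e1 e3)^2 + (-1120/1429)^2*(e2 e3)^2 = 642774609/51051025*(-1) + 560363584/51051025*(+1) + 1254400/2042041*(+1) = -1 (each basis 2-blade squares to minus the product of its generators' squares); cross terms between blades sharing an index anticommute and cancel. So B^2 = -1.
Answer: rotation, certificate B^2 = -1. Key observation: B^2 = -1 is a conjugation invariant, so its sign decides the class regardless of the surface form of B.
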